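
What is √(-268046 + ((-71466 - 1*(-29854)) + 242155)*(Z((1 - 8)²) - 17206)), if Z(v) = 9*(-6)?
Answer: I*√3461640226 ≈ 58836.0*I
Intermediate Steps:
Z(v) = -54
√(-268046 + ((-71466 - 1*(-29854)) + 242155)*(Z((1 - 8)²) - 17206)) = √(-268046 + ((-71466 - 1*(-29854)) + 242155)*(-54 - 17206)) = √(-268046 + ((-71466 + 29854) + 242155)*(-17260)) = √(-268046 + (-41612 + 242155)*(-17260)) = √(-268046 + 200543*(-17260)) = √(-268046 - 3461372180) = √(-3461640226) = I*√3461640226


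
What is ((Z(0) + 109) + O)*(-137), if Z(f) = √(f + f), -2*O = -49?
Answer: -36579/2 ≈ -18290.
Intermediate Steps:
O = 49/2 (O = -½*(-49) = 49/2 ≈ 24.500)
Z(f) = √2*√f (Z(f) = √(2*f) = √2*√f)
((Z(0) + 109) + O)*(-137) = ((√2*√0 + 109) + 49/2)*(-137) = ((√2*0 + 109) + 49/2)*(-137) = ((0 + 109) + 49/2)*(-137) = (109 + 49/2)*(-137) = (267/2)*(-137) = -36579/2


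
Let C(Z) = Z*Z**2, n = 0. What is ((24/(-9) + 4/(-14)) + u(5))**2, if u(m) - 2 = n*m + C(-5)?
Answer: 6996025/441 ≈ 15864.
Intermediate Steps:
C(Z) = Z**3
u(m) = -123 (u(m) = 2 + (0*m + (-5)**3) = 2 + (0 - 125) = 2 - 125 = -123)
((24/(-9) + 4/(-14)) + u(5))**2 = ((24/(-9) + 4/(-14)) - 123)**2 = ((24*(-1/9) + 4*(-1/14)) - 123)**2 = ((-8/3 - 2/7) - 123)**2 = (-62/21 - 123)**2 = (-2645/21)**2 = 6996025/441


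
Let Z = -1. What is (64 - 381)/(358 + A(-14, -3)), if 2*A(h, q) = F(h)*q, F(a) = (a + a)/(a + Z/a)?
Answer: -20605/23074 ≈ -0.89300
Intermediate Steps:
F(a) = 2*a/(a - 1/a) (F(a) = (a + a)/(a - 1/a) = (2*a)/(a - 1/a) = 2*a/(a - 1/a))
A(h, q) = q*h**2/(-1 + h**2) (A(h, q) = ((2*h**2/(-1 + h**2))*q)/2 = (2*q*h**2/(-1 + h**2))/2 = q*h**2/(-1 + h**2))
(64 - 381)/(358 + A(-14, -3)) = (64 - 381)/(358 - 3*(-14)**2/(-1 + (-14)**2)) = -317/(358 - 3*196/(-1 + 196)) = -317/(358 - 3*196/195) = -317/(358 - 3*196*1/195) = -317/(358 - 196/65) = -317/23074/65 = -317*65/23074 = -20605/23074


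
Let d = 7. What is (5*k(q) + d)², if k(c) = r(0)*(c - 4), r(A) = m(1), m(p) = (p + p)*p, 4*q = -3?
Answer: 6561/4 ≈ 1640.3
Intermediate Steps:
q = -¾ (q = (¼)*(-3) = -¾ ≈ -0.75000)
m(p) = 2*p² (m(p) = (2*p)*p = 2*p²)
r(A) = 2 (r(A) = 2*1² = 2*1 = 2)
k(c) = -8 + 2*c (k(c) = 2*(c - 4) = 2*(-4 + c) = -8 + 2*c)
(5*k(q) + d)² = (5*(-8 + 2*(-¾)) + 7)² = (5*(-8 - 3/2) + 7)² = (5*(-19/2) + 7)² = (-95/2 + 7)² = (-81/2)² = 6561/4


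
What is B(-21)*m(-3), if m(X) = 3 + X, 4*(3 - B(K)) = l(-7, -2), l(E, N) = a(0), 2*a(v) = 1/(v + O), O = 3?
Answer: 0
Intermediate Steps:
a(v) = 1/(2*(3 + v)) (a(v) = 1/(2*(v + 3)) = 1/(2*(3 + v)))
l(E, N) = 1/6 (l(E, N) = 1/(2*(3 + 0)) = (1/2)/3 = (1/2)*(1/3) = 1/6)
B(K) = 71/24 (B(K) = 3 - 1/4*1/6 = 3 - 1/24 = 71/24)
B(-21)*m(-3) = 71*(3 - 3)/24 = (71/24)*0 = 0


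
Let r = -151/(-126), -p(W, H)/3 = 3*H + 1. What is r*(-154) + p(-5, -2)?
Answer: -1526/9 ≈ -169.56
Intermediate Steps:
p(W, H) = -3 - 9*H (p(W, H) = -3*(3*H + 1) = -3*(1 + 3*H) = -3 - 9*H)
r = 151/126 (r = -151*(-1/126) = 151/126 ≈ 1.1984)
r*(-154) + p(-5, -2) = (151/126)*(-154) + (-3 - 9*(-2)) = -1661/9 + (-3 + 18) = -1661/9 + 15 = -1526/9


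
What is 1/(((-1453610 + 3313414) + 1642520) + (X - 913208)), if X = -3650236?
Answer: -1/1061120 ≈ -9.4240e-7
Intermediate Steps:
1/(((-1453610 + 3313414) + 1642520) + (X - 913208)) = 1/(((-1453610 + 3313414) + 1642520) + (-3650236 - 913208)) = 1/((1859804 + 1642520) - 4563444) = 1/(3502324 - 4563444) = 1/(-1061120) = -1/1061120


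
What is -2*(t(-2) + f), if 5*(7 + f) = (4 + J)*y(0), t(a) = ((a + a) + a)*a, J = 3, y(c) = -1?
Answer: -36/5 ≈ -7.2000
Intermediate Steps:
t(a) = 3*a² (t(a) = (2*a + a)*a = (3*a)*a = 3*a²)
f = -42/5 (f = -7 + ((4 + 3)*(-1))/5 = -7 + (7*(-1))/5 = -7 + (⅕)*(-7) = -7 - 7/5 = -42/5 ≈ -8.4000)
-2*(t(-2) + f) = -2*(3*(-2)² - 42/5) = -2*(3*4 - 42/5) = -2*(12 - 42/5) = -2*18/5 = -36/5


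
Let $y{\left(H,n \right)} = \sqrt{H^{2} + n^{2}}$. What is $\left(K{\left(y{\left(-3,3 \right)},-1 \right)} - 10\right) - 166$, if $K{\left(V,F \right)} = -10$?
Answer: $-186$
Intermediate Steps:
$\left(K{\left(y{\left(-3,3 \right)},-1 \right)} - 10\right) - 166 = \left(-10 - 10\right) - 166 = -20 - 166 = -186$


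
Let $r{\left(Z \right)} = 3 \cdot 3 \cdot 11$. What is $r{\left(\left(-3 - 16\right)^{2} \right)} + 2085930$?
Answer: $2086029$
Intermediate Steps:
$r{\left(Z \right)} = 99$ ($r{\left(Z \right)} = 9 \cdot 11 = 99$)
$r{\left(\left(-3 - 16\right)^{2} \right)} + 2085930 = 99 + 2085930 = 2086029$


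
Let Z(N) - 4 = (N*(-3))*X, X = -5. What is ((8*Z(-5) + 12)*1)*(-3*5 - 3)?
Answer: 10008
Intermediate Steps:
Z(N) = 4 + 15*N (Z(N) = 4 + (N*(-3))*(-5) = 4 - 3*N*(-5) = 4 + 15*N)
((8*Z(-5) + 12)*1)*(-3*5 - 3) = ((8*(4 + 15*(-5)) + 12)*1)*(-3*5 - 3) = ((8*(4 - 75) + 12)*1)*(-15 - 3) = ((8*(-71) + 12)*1)*(-18) = ((-568 + 12)*1)*(-18) = -556*1*(-18) = -556*(-18) = 10008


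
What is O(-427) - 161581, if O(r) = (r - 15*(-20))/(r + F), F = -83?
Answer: -82406183/510 ≈ -1.6158e+5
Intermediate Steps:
O(r) = (300 + r)/(-83 + r) (O(r) = (r - 15*(-20))/(r - 83) = (r + 300)/(-83 + r) = (300 + r)/(-83 + r))
O(-427) - 161581 = (300 - 427)/(-83 - 427) - 161581 = -127/(-510) - 161581 = -1/510*(-127) - 161581 = 127/510 - 161581 = -82406183/510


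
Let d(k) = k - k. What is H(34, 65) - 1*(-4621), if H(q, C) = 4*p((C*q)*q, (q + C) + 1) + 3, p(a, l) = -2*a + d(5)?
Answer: -596496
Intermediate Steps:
d(k) = 0
p(a, l) = -2*a (p(a, l) = -2*a + 0 = -2*a)
H(q, C) = 3 - 8*C*q² (H(q, C) = 4*(-2*C*q*q) + 3 = 4*(-2*C*q²) + 3 = -8*C*q² + 3 = 3 - 8*C*q²)
H(34, 65) - 1*(-4621) = (3 - 8*65*34²) - 1*(-4621) = (3 - 8*65*1156) + 4621 = (3 - 601120) + 4621 = -601117 + 4621 = -596496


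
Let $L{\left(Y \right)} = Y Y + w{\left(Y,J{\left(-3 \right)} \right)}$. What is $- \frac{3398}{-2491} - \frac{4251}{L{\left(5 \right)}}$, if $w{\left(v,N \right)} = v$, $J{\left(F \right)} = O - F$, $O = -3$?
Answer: $- \frac{3495767}{24910} \approx -140.34$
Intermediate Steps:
$J{\left(F \right)} = -3 - F$
$L{\left(Y \right)} = Y + Y^{2}$ ($L{\left(Y \right)} = Y Y + Y = Y^{2} + Y = Y + Y^{2}$)
$- \frac{3398}{-2491} - \frac{4251}{L{\left(5 \right)}} = - \frac{3398}{-2491} - \frac{4251}{5 \left(1 + 5\right)} = \left(-3398\right) \left(- \frac{1}{2491}\right) - \frac{4251}{5 \cdot 6} = \frac{3398}{2491} - \frac{4251}{30} = \frac{3398}{2491} - \frac{1417}{10} = - \frac{3495767}{24910}$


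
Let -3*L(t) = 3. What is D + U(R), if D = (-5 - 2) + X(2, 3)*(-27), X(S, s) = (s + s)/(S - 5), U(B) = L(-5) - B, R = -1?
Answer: 47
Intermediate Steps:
L(t) = -1 (L(t) = -1/3*3 = -1)
U(B) = -1 - B
X(S, s) = 2*s/(-5 + S) (X(S, s) = (2*s)/(-5 + S) = 2*s/(-5 + S))
D = 47 (D = (-5 - 2) + (2*3/(-5 + 2))*(-27) = -7 + (2*3/(-3))*(-27) = -7 + (2*3*(-1/3))*(-27) = -7 - 2*(-27) = -7 + 54 = 47)
D + U(R) = 47 + (-1 - 1*(-1)) = 47 + (-1 + 1) = 47 + 0 = 47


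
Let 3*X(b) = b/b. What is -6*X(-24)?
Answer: -2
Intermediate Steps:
X(b) = ⅓ (X(b) = (b/b)/3 = (⅓)*1 = ⅓)
-6*X(-24) = -6*⅓ = -2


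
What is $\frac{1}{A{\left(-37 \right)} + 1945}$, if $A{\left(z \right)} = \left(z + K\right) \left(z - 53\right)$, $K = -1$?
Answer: $\frac{1}{5365} \approx 0.00018639$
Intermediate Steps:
$A{\left(z \right)} = \left(-1 + z\right) \left(-53 + z\right)$ ($A{\left(z \right)} = \left(z - 1\right) \left(z - 53\right) = \left(-1 + z\right) \left(-53 + z\right)$)
$\frac{1}{A{\left(-37 \right)} + 1945} = \frac{1}{\left(53 + \left(-37\right)^{2} - -1998\right) + 1945} = \frac{1}{\left(53 + 1369 + 1998\right) + 1945} = \frac{1}{3420 + 1945} = \frac{1}{5365}$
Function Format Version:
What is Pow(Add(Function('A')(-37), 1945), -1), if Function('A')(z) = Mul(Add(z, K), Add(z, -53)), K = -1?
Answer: Rational(1, 5365) ≈ 0.00018639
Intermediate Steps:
Function('A')(z) = Mul(Add(-1, z), Add(-53, z)) (Function('A')(z) = Mul(Add(z, -1), Add(z, -53)) = Mul(Add(-1, z), Add(-53, z)))
Pow(Add(Function('A')(-37), 1945), -1) = Pow(Add(Add(53, Pow(-37, 2), Mul(-54, -37)), 1945), -1) = Pow(Add(Add(53, 1369, 1998), 1945), -1) = Pow(Add(3420, 1945), -1) = Pow(5365, -1) = Rational(1, 5365)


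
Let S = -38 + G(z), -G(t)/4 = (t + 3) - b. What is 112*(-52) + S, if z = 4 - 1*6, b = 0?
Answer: -5866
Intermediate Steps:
z = -2 (z = 4 - 6 = -2)
G(t) = -12 - 4*t (G(t) = -4*((t + 3) - 1*0) = -4*((3 + t) + 0) = -4*(3 + t) = -12 - 4*t)
S = -42 (S = -38 + (-12 - 4*(-2)) = -38 + (-12 + 8) = -38 - 4 = -42)
112*(-52) + S = 112*(-52) - 42 = -5824 - 42 = -5866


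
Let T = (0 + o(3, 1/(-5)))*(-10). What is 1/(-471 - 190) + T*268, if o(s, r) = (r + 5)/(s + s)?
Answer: -1417185/661 ≈ -2144.0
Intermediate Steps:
o(s, r) = (5 + r)/(2*s) (o(s, r) = (5 + r)/((2*s)) = (5 + r)*(1/(2*s)) = (5 + r)/(2*s))
T = -8 (T = (0 + (½)*(5 + 1/(-5))/3)*(-10) = (0 + (½)*(⅓)*(5 - ⅕))*(-10) = (0 + (½)*(⅓)*(24/5))*(-10) = (0 + ⅘)*(-10) = (⅘)*(-10) = -8)
1/(-471 - 190) + T*268 = 1/(-471 - 190) - 8*268 = 1/(-661) - 2144 = -1/661 - 2144 = -1417185/661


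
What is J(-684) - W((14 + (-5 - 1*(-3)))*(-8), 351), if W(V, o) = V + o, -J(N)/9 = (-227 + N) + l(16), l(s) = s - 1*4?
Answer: 7836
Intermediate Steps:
l(s) = -4 + s (l(s) = s - 4 = -4 + s)
J(N) = 1935 - 9*N (J(N) = -9*((-227 + N) + (-4 + 16)) = -9*((-227 + N) + 12) = -9*(-215 + N) = 1935 - 9*N)
J(-684) - W((14 + (-5 - 1*(-3)))*(-8), 351) = (1935 - 9*(-684)) - ((14 + (-5 - 1*(-3)))*(-8) + 351) = (1935 + 6156) - ((14 + (-5 + 3))*(-8) + 351) = 8091 - ((14 - 2)*(-8) + 351) = 8091 - (12*(-8) + 351) = 8091 - (-96 + 351) = 8091 - 1*255 = 8091 - 255 = 7836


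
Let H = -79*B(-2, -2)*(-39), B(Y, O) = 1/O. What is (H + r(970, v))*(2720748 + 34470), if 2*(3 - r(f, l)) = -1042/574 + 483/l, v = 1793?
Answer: -2178787536182937/514591 ≈ -4.2340e+9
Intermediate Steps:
r(f, l) = 2243/574 - 483/(2*l) (r(f, l) = 3 - (-1042/574 + 483/l)/2 = 3 - (-1042*1/574 + 483/l)/2 = 3 - (-521/287 + 483/l)/2 = 3 + (521/574 - 483/(2*l)) = 2243/574 - 483/(2*l))
H = -3081/2 (H = -79/(-2)*(-39) = -79*(-½)*(-39) = (79/2)*(-39) = -3081/2 ≈ -1540.5)
(H + r(970, v))*(2720748 + 34470) = (-3081/2 + (1/574)*(-138621 + 2243*1793)/1793)*(2720748 + 34470) = (-3081/2 + (1/574)*(1/1793)*(-138621 + 4021699))*2755218 = (-3081/2 + (1/574)*(1/1793)*3883078)*2755218 = (-3081/2 + 1941539/514591)*2755218 = -1581571793/1029182*2755218 = -2178787536182937/514591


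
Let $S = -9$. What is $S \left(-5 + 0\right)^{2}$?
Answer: $-225$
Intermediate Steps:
$S \left(-5 + 0\right)^{2} = - 9 \left(-5 + 0\right)^{2} = - 9 \left(-5\right)^{2} = \left(-9\right) 25 = -225$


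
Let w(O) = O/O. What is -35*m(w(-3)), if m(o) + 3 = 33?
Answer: -1050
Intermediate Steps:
w(O) = 1
m(o) = 30 (m(o) = -3 + 33 = 30)
-35*m(w(-3)) = -35*30 = -1050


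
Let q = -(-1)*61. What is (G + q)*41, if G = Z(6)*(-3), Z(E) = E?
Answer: 1763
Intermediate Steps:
q = 61 (q = -1*(-61) = 61)
G = -18 (G = 6*(-3) = -18)
(G + q)*41 = (-18 + 61)*41 = 43*41 = 1763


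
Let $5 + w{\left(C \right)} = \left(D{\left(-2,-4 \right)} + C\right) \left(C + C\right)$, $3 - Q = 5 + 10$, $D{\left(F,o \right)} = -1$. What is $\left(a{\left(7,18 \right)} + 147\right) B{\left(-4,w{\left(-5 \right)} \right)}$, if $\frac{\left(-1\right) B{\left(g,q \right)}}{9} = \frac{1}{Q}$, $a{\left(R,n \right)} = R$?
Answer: $\frac{231}{2} \approx 115.5$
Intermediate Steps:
$Q = -12$ ($Q = 3 - \left(5 + 10\right) = 3 - 15 = -12$)
$w{\left(C \right)} = -5 + 2 C \left(-1 + C\right)$ ($w{\left(C \right)} = -5 + \left(-1 + C\right) \left(C + C\right) = -5 + \left(-1 + C\right) 2 C = -5 + 2 C \left(-1 + C\right)$)
$B{\left(g,q \right)} = \frac{3}{4}$ ($B{\left(g,q \right)} = - \frac{9}{-12} = \left(-9\right) \left(- \frac{1}{12}\right) = \frac{3}{4}$)
$\left(a{\left(7,18 \right)} + 147\right) B{\left(-4,w{\left(-5 \right)} \right)} = \left(7 + 147\right) \frac{3}{4} = 154 \cdot \frac{3}{4} = \frac{231}{2}$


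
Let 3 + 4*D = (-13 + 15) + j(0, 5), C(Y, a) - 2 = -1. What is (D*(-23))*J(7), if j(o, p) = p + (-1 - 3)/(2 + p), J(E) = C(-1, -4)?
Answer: -138/7 ≈ -19.714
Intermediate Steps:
C(Y, a) = 1 (C(Y, a) = 2 - 1 = 1)
J(E) = 1
j(o, p) = p - 4/(2 + p)
D = 6/7 (D = -¾ + ((-13 + 15) + (-4 + 5² + 2*5)/(2 + 5))/4 = -¾ + (2 + (-4 + 25 + 10)/7)/4 = -¾ + (2 + (⅐)*31)/4 = -¾ + (2 + 31/7)/4 = -¾ + (¼)*(45/7) = -¾ + 45/28 = 6/7 ≈ 0.85714)
(D*(-23))*J(7) = ((6/7)*(-23))*1 = -138/7*1 = -138/7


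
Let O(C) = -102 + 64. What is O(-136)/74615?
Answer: -38/74615 ≈ -0.00050928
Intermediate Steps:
O(C) = -38
O(-136)/74615 = -38/74615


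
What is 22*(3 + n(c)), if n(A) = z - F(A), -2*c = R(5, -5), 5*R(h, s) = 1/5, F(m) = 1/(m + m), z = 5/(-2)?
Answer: 561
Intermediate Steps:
z = -5/2 (z = 5*(-½) = -5/2 ≈ -2.5000)
F(m) = 1/(2*m)
R(h, s) = 1/25 (R(h, s) = (⅕)/5 = (⅕)*(⅕) = 1/25)
c = -1/50 (c = -½*1/25 = -1/50 ≈ -0.020000)
n(A) = -5/2 - 1/(2*A)
22*(3 + n(c)) = 22*(3 + (-1 - 5*(-1/50))/(2*(-1/50))) = 22*(3 + (½)*(-50)*(-1 + ⅒)) = 22*(3 + (½)*(-50)*(-9/10)) = 22*(3 + 45/2) = 22*(51/2) = 561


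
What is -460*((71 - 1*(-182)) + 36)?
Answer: -132940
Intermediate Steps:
-460*((71 - 1*(-182)) + 36) = -460*((71 + 182) + 36) = -460*(253 + 36) = -460*289 = -132940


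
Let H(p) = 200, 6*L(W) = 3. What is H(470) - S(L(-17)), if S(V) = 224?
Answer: -24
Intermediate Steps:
L(W) = 1/2 (L(W) = (1/6)*3 = 1/2)
H(470) - S(L(-17)) = 200 - 1*224 = 200 - 224 = -24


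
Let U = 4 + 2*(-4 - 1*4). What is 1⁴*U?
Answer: -12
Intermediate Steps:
U = -12 (U = 4 + 2*(-4 - 4) = 4 + 2*(-8) = 4 - 16 = -12)
1⁴*U = 1⁴*(-12) = 1*(-12) = -12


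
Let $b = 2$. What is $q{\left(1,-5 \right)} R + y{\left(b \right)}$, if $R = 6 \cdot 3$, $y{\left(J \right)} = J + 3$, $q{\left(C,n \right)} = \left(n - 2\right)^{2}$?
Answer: $887$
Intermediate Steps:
$q{\left(C,n \right)} = \left(-2 + n\right)^{2}$
$y{\left(J \right)} = 3 + J$
$R = 18$
$q{\left(1,-5 \right)} R + y{\left(b \right)} = \left(-2 - 5\right)^{2} \cdot 18 + \left(3 + 2\right) = \left(-7\right)^{2} \cdot 18 + 5 = 49 \cdot 18 + 5 = 882 + 5 = 887$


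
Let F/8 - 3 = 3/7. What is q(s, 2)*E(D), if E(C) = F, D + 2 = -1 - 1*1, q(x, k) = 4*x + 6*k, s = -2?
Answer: 768/7 ≈ 109.71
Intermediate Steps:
D = -4 (D = -2 + (-1 - 1*1) = -2 + (-1 - 1) = -2 - 2 = -4)
F = 192/7 (F = 24 + 8*(3/7) = 24 + 24/7 = 192/7 ≈ 27.429)
E(C) = 192/7
q(s, 2)*E(D) = (4*(-2) + 6*2)*(192/7) = (-8 + 12)*(192/7) = 4*(192/7) = 768/7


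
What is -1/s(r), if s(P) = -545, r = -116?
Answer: 1/545 ≈ 0.0018349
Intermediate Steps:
-1/s(r) = -1/(-545) = -1*(-1/545) = 1/545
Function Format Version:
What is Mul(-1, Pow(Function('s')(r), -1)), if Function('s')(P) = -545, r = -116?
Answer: Rational(1, 545) ≈ 0.0018349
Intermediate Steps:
Mul(-1, Pow(Function('s')(r), -1)) = Mul(-1, Pow(-545, -1)) = Mul(-1, Rational(-1, 545)) = Rational(1, 545)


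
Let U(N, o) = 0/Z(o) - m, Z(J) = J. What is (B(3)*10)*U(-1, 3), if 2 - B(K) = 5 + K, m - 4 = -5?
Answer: -60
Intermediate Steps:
m = -1 (m = 4 - 5 = -1)
B(K) = -3 - K (B(K) = 2 - (5 + K) = 2 + (-5 - K) = -3 - K)
U(N, o) = 1 (U(N, o) = 0/o - 1*(-1) = 0 + 1 = 1)
(B(3)*10)*U(-1, 3) = ((-3 - 1*3)*10)*1 = ((-3 - 3)*10)*1 = -6*10*1 = -60*1 = -60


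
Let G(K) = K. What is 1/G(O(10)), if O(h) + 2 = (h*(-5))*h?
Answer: -1/502 ≈ -0.0019920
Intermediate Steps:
O(h) = -2 - 5*h**2 (O(h) = -2 + (h*(-5))*h = -2 + (-5*h)*h = -2 - 5*h**2)
1/G(O(10)) = 1/(-2 - 5*10**2) = 1/(-2 - 5*100) = 1/(-2 - 500) = 1/(-502) = -1/502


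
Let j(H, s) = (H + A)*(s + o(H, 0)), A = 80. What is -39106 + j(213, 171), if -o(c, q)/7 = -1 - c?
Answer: 449911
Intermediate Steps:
o(c, q) = 7 + 7*c (o(c, q) = -7*(-1 - c) = 7 + 7*c)
j(H, s) = (80 + H)*(7 + s + 7*H) (j(H, s) = (H + 80)*(s + (7 + 7*H)) = (80 + H)*(7 + s + 7*H))
-39106 + j(213, 171) = -39106 + (560 + 7*213² + 80*171 + 567*213 + 213*171) = -39106 + (560 + 7*45369 + 13680 + 120771 + 36423) = -39106 + (560 + 317583 + 13680 + 120771 + 36423) = -39106 + 489017 = 449911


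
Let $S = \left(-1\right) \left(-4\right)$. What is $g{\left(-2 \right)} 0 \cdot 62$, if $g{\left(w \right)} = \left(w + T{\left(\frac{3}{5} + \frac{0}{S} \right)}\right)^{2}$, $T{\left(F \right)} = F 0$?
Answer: $0$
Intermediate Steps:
$S = 4$
$T{\left(F \right)} = 0$
$g{\left(w \right)} = w^{2}$ ($g{\left(w \right)} = \left(w + 0\right)^{2} = w^{2}$)
$g{\left(-2 \right)} 0 \cdot 62 = \left(-2\right)^{2} \cdot 0 \cdot 62 = 4 \cdot 0 \cdot 62 = 0 \cdot 62 = 0$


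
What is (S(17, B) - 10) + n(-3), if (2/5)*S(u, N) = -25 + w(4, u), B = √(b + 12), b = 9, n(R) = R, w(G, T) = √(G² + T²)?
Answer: -151/2 + 5*√305/2 ≈ -31.839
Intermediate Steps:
B = √21 (B = √(9 + 12) = √21 ≈ 4.5826)
S(u, N) = -125/2 + 5*√(16 + u²)/2 (S(u, N) = 5*(-25 + √(4² + u²))/2 = 5*(-25 + √(16 + u²))/2 = -125/2 + 5*√(16 + u²)/2)
(S(17, B) - 10) + n(-3) = ((-125/2 + 5*√(16 + 17²)/2) - 10) - 3 = ((-125/2 + 5*√(16 + 289)/2) - 10) - 3 = ((-125/2 + 5*√305/2) - 10) - 3 = (-145/2 + 5*√305/2) - 3 = -151/2 + 5*√305/2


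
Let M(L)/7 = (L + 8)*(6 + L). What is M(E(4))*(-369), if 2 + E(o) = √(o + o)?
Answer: -82656 - 51660*√2 ≈ -1.5571e+5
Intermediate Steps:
E(o) = -2 + √2*√o (E(o) = -2 + √(o + o) = -2 + √(2*o) = -2 + √2*√o)
M(L) = 7*(6 + L)*(8 + L) (M(L) = 7*((L + 8)*(6 + L)) = 7*((8 + L)*(6 + L)) = 7*((6 + L)*(8 + L)) = 7*(6 + L)*(8 + L))
M(E(4))*(-369) = (336 + 7*(-2 + √2*√4)² + 98*(-2 + √2*√4))*(-369) = (336 + 7*(-2 + √2*2)² + 98*(-2 + √2*2))*(-369) = (336 + 7*(-2 + 2*√2)² + 98*(-2 + 2*√2))*(-369) = (336 + 7*(-2 + 2*√2)² + (-196 + 196*√2))*(-369) = (140 + 7*(-2 + 2*√2)² + 196*√2)*(-369) = -51660 - 72324*√2 - 2583*(-2 + 2*√2)²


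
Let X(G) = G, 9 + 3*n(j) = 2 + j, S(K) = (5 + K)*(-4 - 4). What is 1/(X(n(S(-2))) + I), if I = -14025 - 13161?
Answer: -3/81589 ≈ -3.6770e-5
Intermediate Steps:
S(K) = -40 - 8*K (S(K) = (5 + K)*(-8) = -40 - 8*K)
n(j) = -7/3 + j/3 (n(j) = -3 + (2 + j)/3 = -3 + (⅔ + j/3) = -7/3 + j/3)
I = -27186
1/(X(n(S(-2))) + I) = 1/((-7/3 + (-40 - 8*(-2))/3) - 27186) = 1/((-7/3 + (-40 + 16)/3) - 27186) = 1/((-7/3 + (⅓)*(-24)) - 27186) = 1/((-7/3 - 8) - 27186) = 1/(-31/3 - 27186) = 1/(-81589/3) = -3/81589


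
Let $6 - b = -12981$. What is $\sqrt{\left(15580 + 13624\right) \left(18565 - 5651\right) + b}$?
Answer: $\sqrt{377153443} \approx 19420.0$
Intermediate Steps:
$b = 12987$ ($b = 6 - -12981 = 6 + 12981 = 12987$)
$\sqrt{\left(15580 + 13624\right) \left(18565 - 5651\right) + b} = \sqrt{\left(15580 + 13624\right) \left(18565 - 5651\right) + 12987} = \sqrt{29204 \cdot 12914 + 12987} = \sqrt{377140456 + 12987} = \sqrt{377153443}$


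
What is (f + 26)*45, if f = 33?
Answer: 2655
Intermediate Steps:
(f + 26)*45 = (33 + 26)*45 = 59*45 = 2655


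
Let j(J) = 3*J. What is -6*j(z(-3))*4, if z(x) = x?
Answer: 216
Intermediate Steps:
-6*j(z(-3))*4 = -18*(-3)*4 = -6*(-9)*4 = 54*4 = 216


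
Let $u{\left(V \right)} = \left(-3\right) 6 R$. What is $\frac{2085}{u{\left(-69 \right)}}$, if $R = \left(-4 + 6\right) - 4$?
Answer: $\frac{695}{12} \approx 57.917$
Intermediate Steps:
$R = -2$ ($R = 2 - 4 = -2$)
$u{\left(V \right)} = 36$ ($u{\left(V \right)} = \left(-3\right) 6 \left(-2\right) = \left(-18\right) \left(-2\right) = 36$)
$\frac{2085}{u{\left(-69 \right)}} = \frac{2085}{36} = 2085 \cdot \frac{1}{36} = \frac{695}{12}$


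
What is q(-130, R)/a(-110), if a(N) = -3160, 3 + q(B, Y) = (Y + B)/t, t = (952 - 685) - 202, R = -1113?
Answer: 719/102700 ≈ 0.0070010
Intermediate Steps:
t = 65 (t = 267 - 202 = 65)
q(B, Y) = -3 + B/65 + Y/65 (q(B, Y) = -3 + (Y + B)/65 = -3 + (B + Y)*(1/65) = -3 + (B/65 + Y/65) = -3 + B/65 + Y/65)
q(-130, R)/a(-110) = (-3 + (1/65)*(-130) + (1/65)*(-1113))/(-3160) = (-3 - 2 - 1113/65)*(-1/3160) = -1438/65*(-1/3160) = 719/102700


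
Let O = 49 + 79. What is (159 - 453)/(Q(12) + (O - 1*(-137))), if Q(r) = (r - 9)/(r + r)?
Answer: -112/101 ≈ -1.1089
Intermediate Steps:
Q(r) = (-9 + r)/(2*r) (Q(r) = (-9 + r)/((2*r)) = (-9 + r)*(1/(2*r)) = (-9 + r)/(2*r))
O = 128
(159 - 453)/(Q(12) + (O - 1*(-137))) = (159 - 453)/((1/2)*(-9 + 12)/12 + (128 - 1*(-137))) = -294/((1/2)*(1/12)*3 + (128 + 137)) = -294/(1/8 + 265) = -294/2121/8 = -294*8/2121 = -112/101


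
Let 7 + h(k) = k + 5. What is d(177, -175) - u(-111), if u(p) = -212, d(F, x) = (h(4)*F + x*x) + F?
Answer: 31368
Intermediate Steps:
h(k) = -2 + k (h(k) = -7 + (k + 5) = -7 + (5 + k) = -2 + k)
d(F, x) = x² + 3*F (d(F, x) = ((-2 + 4)*F + x*x) + F = (2*F + x²) + F = (x² + 2*F) + F = x² + 3*F)
d(177, -175) - u(-111) = ((-175)² + 3*177) - 1*(-212) = (30625 + 531) + 212 = 31156 + 212 = 31368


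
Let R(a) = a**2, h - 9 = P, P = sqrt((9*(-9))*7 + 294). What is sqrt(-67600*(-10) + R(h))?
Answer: sqrt(675808 + 18*I*sqrt(273)) ≈ 822.08 + 0.181*I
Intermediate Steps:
P = I*sqrt(273) (P = sqrt(-81*7 + 294) = sqrt(-567 + 294) = sqrt(-273) = I*sqrt(273) ≈ 16.523*I)
h = 9 + I*sqrt(273) ≈ 9.0 + 16.523*I
sqrt(-67600*(-10) + R(h)) = sqrt(-67600*(-10) + (9 + I*sqrt(273))**2) = sqrt(676000 + (9 + I*sqrt(273))**2)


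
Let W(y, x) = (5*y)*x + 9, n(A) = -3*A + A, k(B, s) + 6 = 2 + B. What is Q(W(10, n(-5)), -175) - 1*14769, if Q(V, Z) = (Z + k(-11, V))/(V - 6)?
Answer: -7428997/503 ≈ -14769.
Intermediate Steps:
k(B, s) = -4 + B (k(B, s) = -6 + (2 + B) = -4 + B)
n(A) = -2*A
W(y, x) = 9 + 5*x*y (W(y, x) = 5*x*y + 9 = 9 + 5*x*y)
Q(V, Z) = (-15 + Z)/(-6 + V) (Q(V, Z) = (Z + (-4 - 11))/(V - 6) = (Z - 15)/(-6 + V) = (-15 + Z)/(-6 + V))
Q(W(10, n(-5)), -175) - 1*14769 = (-15 - 175)/(-6 + (9 + 5*(-2*(-5))*10)) - 1*14769 = -190/(-6 + (9 + 5*10*10)) - 14769 = -190/(-6 + (9 + 500)) - 14769 = -190/(-6 + 509) - 14769 = -190/503 - 14769 = -7428997/503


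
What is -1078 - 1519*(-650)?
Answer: 986272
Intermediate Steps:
-1078 - 1519*(-650) = -1078 + 987350 = 986272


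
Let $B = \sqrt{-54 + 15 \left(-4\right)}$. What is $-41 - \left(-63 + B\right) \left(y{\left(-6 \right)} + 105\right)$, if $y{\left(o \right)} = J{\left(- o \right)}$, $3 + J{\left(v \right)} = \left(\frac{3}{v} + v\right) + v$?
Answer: $\frac{14345}{2} - \frac{229 i \sqrt{114}}{2} \approx 7172.5 - 1222.5 i$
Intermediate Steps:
$B = i \sqrt{114}$ ($B = \sqrt{-54 - 60} = \sqrt{-114} = i \sqrt{114} \approx 10.677 i$)
$J{\left(v \right)} = -3 + 2 v + \frac{3}{v}$ ($J{\left(v \right)} = -3 + \left(\left(\frac{3}{v} + v\right) + v\right) = -3 + \left(\left(v + \frac{3}{v}\right) + v\right) = -3 + \left(2 v + \frac{3}{v}\right) = -3 + 2 v + \frac{3}{v}$)
$y{\left(o \right)} = -3 - \frac{3}{o} - 2 o$ ($y{\left(o \right)} = -3 + 2 \left(- o\right) + \frac{3}{\left(-1\right) o} = -3 - 2 o + 3 \left(- \frac{1}{o}\right) = -3 - 2 o - \frac{3}{o} = -3 - \frac{3}{o} - 2 o$)
$-41 - \left(-63 + B\right) \left(y{\left(-6 \right)} + 105\right) = -41 - \left(-63 + i \sqrt{114}\right) \left(\left(-3 - \frac{3}{-6} - -12\right) + 105\right) = -41 - \left(-63 + i \sqrt{114}\right) \left(\left(-3 - - \frac{1}{2} + 12\right) + 105\right) = -41 - \left(-63 + i \sqrt{114}\right) \left(\left(-3 + \frac{1}{2} + 12\right) + 105\right) = -41 - \left(-63 + i \sqrt{114}\right) \left(\frac{19}{2} + 105\right) = -41 - \left(-63 + i \sqrt{114}\right) \frac{229}{2} = -41 - \left(- \frac{14427}{2} + \frac{229 i \sqrt{114}}{2}\right) = -41 + \left(\frac{14427}{2} - \frac{229 i \sqrt{114}}{2}\right) = \frac{14345}{2} - \frac{229 i \sqrt{114}}{2}$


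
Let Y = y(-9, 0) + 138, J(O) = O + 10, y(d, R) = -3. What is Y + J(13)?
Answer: 158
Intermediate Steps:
J(O) = 10 + O
Y = 135 (Y = -3 + 138 = 135)
Y + J(13) = 135 + (10 + 13) = 135 + 23 = 158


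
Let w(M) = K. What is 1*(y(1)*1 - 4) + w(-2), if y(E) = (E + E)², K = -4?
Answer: -4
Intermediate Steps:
w(M) = -4
y(E) = 4*E² (y(E) = (2*E)² = 4*E²)
1*(y(1)*1 - 4) + w(-2) = 1*((4*1²)*1 - 4) - 4 = 1*((4*1)*1 - 4) - 4 = 1*(4*1 - 4) - 4 = 1*(4 - 4) - 4 = 1*0 - 4 = 0 - 4 = -4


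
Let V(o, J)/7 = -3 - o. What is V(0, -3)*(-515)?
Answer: 10815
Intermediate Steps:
V(o, J) = -21 - 7*o (V(o, J) = 7*(-3 - o) = -21 - 7*o)
V(0, -3)*(-515) = (-21 - 7*0)*(-515) = (-21 + 0)*(-515) = -21*(-515) = 10815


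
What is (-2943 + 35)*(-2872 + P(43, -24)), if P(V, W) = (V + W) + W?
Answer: 8366316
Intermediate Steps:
P(V, W) = V + 2*W
(-2943 + 35)*(-2872 + P(43, -24)) = (-2943 + 35)*(-2872 + (43 + 2*(-24))) = -2908*(-2872 + (43 - 48)) = -2908*(-2872 - 5) = -2908*(-2877) = 8366316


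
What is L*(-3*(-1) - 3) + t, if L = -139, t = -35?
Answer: -35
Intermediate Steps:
L*(-3*(-1) - 3) + t = -139*(-3*(-1) - 3) - 35 = -139*(3 - 3) - 35 = -139*0 - 35 = 0 - 35 = -35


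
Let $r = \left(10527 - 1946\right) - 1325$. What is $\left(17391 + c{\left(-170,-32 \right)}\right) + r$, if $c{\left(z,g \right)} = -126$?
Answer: $24521$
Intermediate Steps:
$r = 7256$ ($r = 8581 - 1325 = 7256$)
$\left(17391 + c{\left(-170,-32 \right)}\right) + r = \left(17391 - 126\right) + 7256 = 17265 + 7256 = 24521$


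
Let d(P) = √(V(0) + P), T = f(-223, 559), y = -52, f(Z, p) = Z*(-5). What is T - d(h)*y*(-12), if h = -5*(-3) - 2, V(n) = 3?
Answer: -1381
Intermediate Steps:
f(Z, p) = -5*Z
h = 13 (h = 15 - 2 = 13)
T = 1115 (T = -5*(-223) = 1115)
d(P) = √(3 + P)
T - d(h)*y*(-12) = 1115 - √(3 + 13)*(-52)*(-12) = 1115 - √16*(-52)*(-12) = 1115 - 4*(-52)*(-12) = 1115 - (-208)*(-12) = 1115 - 1*2496 = 1115 - 2496 = -1381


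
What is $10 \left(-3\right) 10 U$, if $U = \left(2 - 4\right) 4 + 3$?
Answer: $1500$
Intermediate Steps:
$U = -5$ ($U = \left(-2\right) 4 + 3 = -8 + 3 = -5$)
$10 \left(-3\right) 10 U = 10 \left(-3\right) 10 \left(-5\right) = \left(-30\right) 10 \left(-5\right) = \left(-300\right) \left(-5\right) = 1500$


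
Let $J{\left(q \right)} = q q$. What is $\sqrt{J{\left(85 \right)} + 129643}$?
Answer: $2 \sqrt{34217} \approx 369.96$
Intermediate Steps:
$J{\left(q \right)} = q^{2}$
$\sqrt{J{\left(85 \right)} + 129643} = \sqrt{85^{2} + 129643} = \sqrt{7225 + 129643} = \sqrt{136868} = 2 \sqrt{34217}$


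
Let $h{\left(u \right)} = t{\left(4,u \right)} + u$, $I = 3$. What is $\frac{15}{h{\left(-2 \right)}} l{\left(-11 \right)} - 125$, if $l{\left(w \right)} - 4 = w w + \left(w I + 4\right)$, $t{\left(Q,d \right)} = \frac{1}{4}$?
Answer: $- \frac{6635}{7} \approx -947.86$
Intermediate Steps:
$t{\left(Q,d \right)} = \frac{1}{4}$
$l{\left(w \right)} = 8 + w^{2} + 3 w$ ($l{\left(w \right)} = 4 + \left(w w + \left(w 3 + 4\right)\right) = 4 + \left(w^{2} + \left(3 w + 4\right)\right) = 4 + \left(w^{2} + \left(4 + 3 w\right)\right) = 4 + \left(4 + w^{2} + 3 w\right) = 8 + w^{2} + 3 w$)
$h{\left(u \right)} = \frac{1}{4} + u$
$\frac{15}{h{\left(-2 \right)}} l{\left(-11 \right)} - 125 = \frac{15}{\frac{1}{4} - 2} \left(8 + \left(-11\right)^{2} + 3 \left(-11\right)\right) - 125 = \frac{15}{- \frac{7}{4}} \left(8 + 121 - 33\right) - 125 = 15 \left(- \frac{4}{7}\right) 96 - 125 = \left(- \frac{60}{7}\right) 96 - 125 = - \frac{5760}{7} - 125 = - \frac{6635}{7}$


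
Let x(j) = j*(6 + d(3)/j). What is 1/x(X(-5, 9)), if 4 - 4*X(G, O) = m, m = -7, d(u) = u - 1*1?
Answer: 2/37 ≈ 0.054054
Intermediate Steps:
d(u) = -1 + u (d(u) = u - 1 = -1 + u)
X(G, O) = 11/4 (X(G, O) = 1 - ¼*(-7) = 1 + 7/4 = 11/4)
x(j) = j*(6 + 2/j) (x(j) = j*(6 + (-1 + 3)/j) = j*(6 + 2/j))
1/x(X(-5, 9)) = 1/(2 + 6*(11/4)) = 1/(2 + 33/2) = 1/(37/2) = 2/37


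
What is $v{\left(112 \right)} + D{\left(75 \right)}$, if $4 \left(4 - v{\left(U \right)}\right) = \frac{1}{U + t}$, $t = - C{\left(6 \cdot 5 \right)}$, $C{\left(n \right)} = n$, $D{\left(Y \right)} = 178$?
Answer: $\frac{59695}{328} \approx 182.0$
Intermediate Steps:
$t = -30$ ($t = - 6 \cdot 5 = \left(-1\right) 30 = -30$)
$v{\left(U \right)} = 4 - \frac{1}{4 \left(-30 + U\right)}$ ($v{\left(U \right)} = 4 - \frac{1}{4 \left(U - 30\right)} = 4 - \frac{1}{4 \left(-30 + U\right)}$)
$v{\left(112 \right)} + D{\left(75 \right)} = \frac{-481 + 16 \cdot 112}{4 \left(-30 + 112\right)} + 178 = \frac{-481 + 1792}{4 \cdot 82} + 178 = \frac{1}{4} \cdot \frac{1}{82} \cdot 1311 + 178 = \frac{1311}{328} + 178 = \frac{59695}{328}$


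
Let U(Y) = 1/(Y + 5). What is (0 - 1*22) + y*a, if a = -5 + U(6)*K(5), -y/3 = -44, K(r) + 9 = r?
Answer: -730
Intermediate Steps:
K(r) = -9 + r
U(Y) = 1/(5 + Y)
y = 132 (y = -3*(-44) = 132)
a = -59/11 (a = -5 + (-9 + 5)/(5 + 6) = -5 - 4/11 = -59/11 ≈ -5.3636)
(0 - 1*22) + y*a = (0 - 1*22) + 132*(-59/11) = (0 - 22) - 708 = -22 - 708 = -730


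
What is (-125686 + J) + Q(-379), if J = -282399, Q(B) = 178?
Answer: -407907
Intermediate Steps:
(-125686 + J) + Q(-379) = (-125686 - 282399) + 178 = -408085 + 178 = -407907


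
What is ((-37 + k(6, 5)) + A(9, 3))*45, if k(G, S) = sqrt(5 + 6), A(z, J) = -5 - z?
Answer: -2295 + 45*sqrt(11) ≈ -2145.8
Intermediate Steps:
k(G, S) = sqrt(11)
((-37 + k(6, 5)) + A(9, 3))*45 = ((-37 + sqrt(11)) + (-5 - 1*9))*45 = ((-37 + sqrt(11)) + (-5 - 9))*45 = ((-37 + sqrt(11)) - 14)*45 = (-51 + sqrt(11))*45 = -2295 + 45*sqrt(11)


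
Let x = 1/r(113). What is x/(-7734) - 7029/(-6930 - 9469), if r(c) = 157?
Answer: 8534862503/19912288962 ≈ 0.42862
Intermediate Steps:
x = 1/157 ≈ 0.0063694
x/(-7734) - 7029/(-6930 - 9469) = (1/157)/(-7734) - 7029/(-6930 - 9469) = (1/157)*(-1/7734) - 7029/(-16399) = -1/1214238 - 7029*(-1/16399) = -1/1214238 + 7029/16399 = 8534862503/19912288962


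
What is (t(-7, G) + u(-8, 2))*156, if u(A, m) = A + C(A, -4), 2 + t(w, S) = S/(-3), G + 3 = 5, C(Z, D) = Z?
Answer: -2912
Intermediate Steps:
G = 2 (G = -3 + 5 = 2)
t(w, S) = -2 - S/3 (t(w, S) = -2 + S/(-3) = -2 + S*(-1/3) = -2 - S/3)
u(A, m) = 2*A (u(A, m) = A + A = 2*A)
(t(-7, G) + u(-8, 2))*156 = ((-2 - 1/3*2) + 2*(-8))*156 = ((-2 - 2/3) - 16)*156 = (-8/3 - 16)*156 = -56/3*156 = -2912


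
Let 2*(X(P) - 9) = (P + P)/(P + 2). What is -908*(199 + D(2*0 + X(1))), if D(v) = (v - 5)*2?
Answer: -565684/3 ≈ -1.8856e+5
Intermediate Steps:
X(P) = 9 + P/(2 + P) (X(P) = 9 + ((P + P)/(P + 2))/2 = 9 + ((2*P)/(2 + P))/2 = 9 + (2*P/(2 + P))/2 = 9 + P/(2 + P))
D(v) = -10 + 2*v (D(v) = (-5 + v)*2 = -10 + 2*v)
-908*(199 + D(2*0 + X(1))) = -908*(199 + (-10 + 2*(2*0 + 2*(9 + 5*1)/(2 + 1)))) = -908*(199 + (-10 + 2*(0 + 2*(9 + 5)/3))) = -908*(199 + (-10 + 2*(0 + 2*(1/3)*14))) = -908*(199 + (-10 + 2*(0 + 28/3))) = -908*(199 + (-10 + 2*(28/3))) = -908*(199 + (-10 + 56/3)) = -908*(199 + 26/3) = -908*623/3 = -565684/3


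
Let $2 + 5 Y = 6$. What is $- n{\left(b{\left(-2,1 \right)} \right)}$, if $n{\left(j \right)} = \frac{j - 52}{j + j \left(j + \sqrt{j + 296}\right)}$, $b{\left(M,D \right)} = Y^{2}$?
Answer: $- \frac{3075}{6868} + \frac{1125 \sqrt{206}}{3434} \approx 4.2543$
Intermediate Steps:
$Y = \frac{4}{5}$ ($Y = - \frac{2}{5} + \frac{1}{5} \cdot 6 = - \frac{2}{5} + \frac{6}{5} = \frac{4}{5} \approx 0.8$)
$b{\left(M,D \right)} = \frac{16}{25}$ ($b{\left(M,D \right)} = \left(\frac{4}{5}\right)^{2} = \frac{16}{25}$)
$n{\left(j \right)} = \frac{-52 + j}{j + j \left(j + \sqrt{296 + j}\right)}$
$- n{\left(b{\left(-2,1 \right)} \right)} = - \frac{-52 + \frac{16}{25}}{\frac{16}{25} \left(1 + \frac{16}{25} + \sqrt{296 + \frac{16}{25}}\right)} = - \frac{25 \left(-1284\right)}{16 \left(1 + \frac{16}{25} + \sqrt{\frac{7416}{25}}\right) 25} = - \frac{25 \left(-1284\right)}{16 \left(1 + \frac{16}{25} + \frac{6 \sqrt{206}}{5}\right) 25} = - \frac{25 \left(-1284\right)}{16 \left(\frac{41}{25} + \frac{6 \sqrt{206}}{5}\right) 25} = - \frac{-321}{4 \left(\frac{41}{25} + \frac{6 \sqrt{206}}{5}\right)} = \frac{321}{4 \left(\frac{41}{25} + \frac{6 \sqrt{206}}{5}\right)}$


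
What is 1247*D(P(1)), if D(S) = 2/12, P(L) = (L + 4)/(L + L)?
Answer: 1247/6 ≈ 207.83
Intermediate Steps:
P(L) = (4 + L)/(2*L) (P(L) = (4 + L)/((2*L)) = (4 + L)*(1/(2*L)) = (4 + L)/(2*L))
D(S) = ⅙ (D(S) = 2*(1/12) = ⅙)
1247*D(P(1)) = 1247*(⅙) = 1247/6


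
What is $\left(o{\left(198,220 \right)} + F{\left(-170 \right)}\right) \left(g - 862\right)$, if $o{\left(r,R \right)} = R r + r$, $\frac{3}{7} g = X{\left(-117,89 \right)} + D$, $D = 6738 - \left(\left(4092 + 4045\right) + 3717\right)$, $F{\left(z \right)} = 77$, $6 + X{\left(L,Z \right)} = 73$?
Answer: $-554205905$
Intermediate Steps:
$X{\left(L,Z \right)} = 67$ ($X{\left(L,Z \right)} = -6 + 73 = 67$)
$D = -5116$ ($D = 6738 - \left(8137 + 3717\right) = 6738 - 11854 = -5116$)
$g = -11781$ ($g = \frac{7 \left(67 - 5116\right)}{3} = \frac{7}{3} \left(-5049\right) = -11781$)
$o{\left(r,R \right)} = r + R r$
$\left(o{\left(198,220 \right)} + F{\left(-170 \right)}\right) \left(g - 862\right) = \left(198 \left(1 + 220\right) + 77\right) \left(-11781 - 862\right) = \left(198 \cdot 221 + 77\right) \left(-12643\right) = \left(43758 + 77\right) \left(-12643\right) = 43835 \left(-12643\right) = -554205905$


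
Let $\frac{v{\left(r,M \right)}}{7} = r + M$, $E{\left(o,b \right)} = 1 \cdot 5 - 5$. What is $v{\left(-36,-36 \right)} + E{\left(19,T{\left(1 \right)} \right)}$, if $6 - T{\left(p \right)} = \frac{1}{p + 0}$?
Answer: $-504$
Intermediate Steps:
$T{\left(p \right)} = 6 - \frac{1}{p}$ ($T{\left(p \right)} = 6 - \frac{1}{p + 0} = 6 - \frac{1}{p}$)
$E{\left(o,b \right)} = 0$ ($E{\left(o,b \right)} = 5 - 5 = 0$)
$v{\left(r,M \right)} = 7 M + 7 r$ ($v{\left(r,M \right)} = 7 \left(r + M\right) = 7 \left(M + r\right) = 7 M + 7 r$)
$v{\left(-36,-36 \right)} + E{\left(19,T{\left(1 \right)} \right)} = \left(7 \left(-36\right) + 7 \left(-36\right)\right) + 0 = \left(-252 - 252\right) + 0 = -504 + 0 = -504$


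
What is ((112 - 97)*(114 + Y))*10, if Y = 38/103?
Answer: 1767000/103 ≈ 17155.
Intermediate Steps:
Y = 38/103 (Y = 38*(1/103) = 38/103 ≈ 0.36893)
((112 - 97)*(114 + Y))*10 = ((112 - 97)*(114 + 38/103))*10 = (15*(11780/103))*10 = (176700/103)*10 = 1767000/103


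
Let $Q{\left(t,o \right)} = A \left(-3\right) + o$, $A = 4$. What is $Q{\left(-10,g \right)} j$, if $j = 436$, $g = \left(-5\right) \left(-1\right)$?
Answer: $-3052$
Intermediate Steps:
$g = 5$
$Q{\left(t,o \right)} = -12 + o$ ($Q{\left(t,o \right)} = 4 \left(-3\right) + o = -12 + o$)
$Q{\left(-10,g \right)} j = \left(-12 + 5\right) 436 = \left(-7\right) 436 = -3052$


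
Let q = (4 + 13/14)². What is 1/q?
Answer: 196/4761 ≈ 0.041168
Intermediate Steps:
q = 4761/196 (q = (4 + 13*(1/14))² = (4 + 13/14)² = (69/14)² = 4761/196 ≈ 24.291)
1/q = 1/(4761/196) = 196/4761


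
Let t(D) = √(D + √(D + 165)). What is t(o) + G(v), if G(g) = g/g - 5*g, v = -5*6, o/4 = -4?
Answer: 151 + √(-16 + √149) ≈ 151.0 + 1.9477*I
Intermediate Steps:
o = -16 (o = 4*(-4) = -16)
v = -30
G(g) = 1 - 5*g
t(D) = √(D + √(165 + D))
t(o) + G(v) = √(-16 + √(165 - 16)) + (1 - 5*(-30)) = √(-16 + √149) + (1 + 150) = √(-16 + √149) + 151 = 151 + √(-16 + √149)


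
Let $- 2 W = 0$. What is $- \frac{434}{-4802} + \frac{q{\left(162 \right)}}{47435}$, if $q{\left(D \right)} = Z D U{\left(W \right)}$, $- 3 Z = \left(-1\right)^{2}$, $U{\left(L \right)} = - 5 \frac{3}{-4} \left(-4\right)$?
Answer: $\frac{349663}{3254041} \approx 0.10746$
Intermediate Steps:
$W = 0$ ($W = \left(- \frac{1}{2}\right) 0 = 0$)
$U{\left(L \right)} = -15$ ($U{\left(L \right)} = - 5 \cdot 3 \left(- \frac{1}{4}\right) \left(-4\right) = \left(-5\right) \left(- \frac{3}{4}\right) \left(-4\right) = \frac{15}{4} \left(-4\right) = -15$)
$Z = - \frac{1}{3}$ ($Z = - \frac{\left(-1\right)^{2}}{3} = \left(- \frac{1}{3}\right) 1 = - \frac{1}{3} \approx -0.33333$)
$q{\left(D \right)} = 5 D$ ($q{\left(D \right)} = - \frac{D}{3} \left(-15\right) = 5 D$)
$- \frac{434}{-4802} + \frac{q{\left(162 \right)}}{47435} = - \frac{434}{-4802} + \frac{5 \cdot 162}{47435} = \left(-434\right) \left(- \frac{1}{4802}\right) + 810 \cdot \frac{1}{47435} = \frac{31}{343} + \frac{162}{9487} = \frac{349663}{3254041}$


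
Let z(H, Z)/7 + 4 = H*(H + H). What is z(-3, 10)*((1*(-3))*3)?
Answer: -882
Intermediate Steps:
z(H, Z) = -28 + 14*H² (z(H, Z) = -28 + 7*(H*(H + H)) = -28 + 7*(H*(2*H)) = -28 + 7*(2*H²) = -28 + 14*H²)
z(-3, 10)*((1*(-3))*3) = (-28 + 14*(-3)²)*((1*(-3))*3) = (-28 + 14*9)*(-3*3) = (-28 + 126)*(-9) = 98*(-9) = -882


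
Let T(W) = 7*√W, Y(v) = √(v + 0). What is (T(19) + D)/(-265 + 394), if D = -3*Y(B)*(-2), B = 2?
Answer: 2*√2/43 + 7*√19/129 ≈ 0.30231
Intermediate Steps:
Y(v) = √v
D = 6*√2 (D = -3*√2*(-2) = 6*√2 ≈ 8.4853)
(T(19) + D)/(-265 + 394) = (7*√19 + 6*√2)/(-265 + 394) = (6*√2 + 7*√19)/129 = (6*√2 + 7*√19)*(1/129) = 2*√2/43 + 7*√19/129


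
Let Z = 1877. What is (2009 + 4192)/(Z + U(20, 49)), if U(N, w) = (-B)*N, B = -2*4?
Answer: 2067/679 ≈ 3.0442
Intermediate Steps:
B = -8
U(N, w) = 8*N (U(N, w) = (-1*(-8))*N = 8*N)
(2009 + 4192)/(Z + U(20, 49)) = (2009 + 4192)/(1877 + 8*20) = 6201/(1877 + 160) = 6201/2037 = 6201*(1/2037) = 2067/679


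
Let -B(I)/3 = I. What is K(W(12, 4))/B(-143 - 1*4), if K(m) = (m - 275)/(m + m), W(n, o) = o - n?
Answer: 283/7056 ≈ 0.040108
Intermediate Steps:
K(m) = (-275 + m)/(2*m) (K(m) = (-275 + m)/((2*m)) = (-275 + m)*(1/(2*m)) = (-275 + m)/(2*m))
B(I) = -3*I
K(W(12, 4))/B(-143 - 1*4) = ((-275 + (4 - 1*12))/(2*(4 - 1*12)))/((-3*(-143 - 1*4))) = ((-275 + (4 - 12))/(2*(4 - 12)))/((-3*(-143 - 4))) = ((1/2)*(-275 - 8)/(-8))/((-3*(-147))) = ((1/2)*(-1/8)*(-283))/441 = (283/16)*(1/441) = 283/7056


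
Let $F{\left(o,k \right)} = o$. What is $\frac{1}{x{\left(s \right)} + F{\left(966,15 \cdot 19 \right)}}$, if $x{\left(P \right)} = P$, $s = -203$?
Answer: $\frac{1}{763} \approx 0.0013106$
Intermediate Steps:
$\frac{1}{x{\left(s \right)} + F{\left(966,15 \cdot 19 \right)}} = \frac{1}{-203 + 966} = \frac{1}{763}$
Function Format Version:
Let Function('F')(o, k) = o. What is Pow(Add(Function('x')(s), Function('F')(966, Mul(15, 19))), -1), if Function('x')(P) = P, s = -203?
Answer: Rational(1, 763) ≈ 0.0013106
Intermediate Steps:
Pow(Add(Function('x')(s), Function('F')(966, Mul(15, 19))), -1) = Pow(Add(-203, 966), -1) = Pow(763, -1) = Rational(1, 763)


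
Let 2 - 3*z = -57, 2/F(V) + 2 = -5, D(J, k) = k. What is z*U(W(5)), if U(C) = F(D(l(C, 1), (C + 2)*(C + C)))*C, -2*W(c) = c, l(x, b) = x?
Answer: 295/21 ≈ 14.048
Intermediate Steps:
W(c) = -c/2
F(V) = -2/7 (F(V) = 2/(-2 - 5) = 2/(-7) = 2*(-⅐) = -2/7)
z = 59/3 (z = ⅔ - ⅓*(-57) = ⅔ + 19 = 59/3 ≈ 19.667)
U(C) = -2*C/7
z*U(W(5)) = 59*(-(-1)*5/7)/3 = 59*(-2/7*(-5/2))/3 = (59/3)*(5/7) = 295/21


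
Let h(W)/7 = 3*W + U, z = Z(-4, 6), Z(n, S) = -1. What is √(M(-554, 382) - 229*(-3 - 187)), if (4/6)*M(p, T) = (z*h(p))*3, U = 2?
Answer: 10*√958 ≈ 309.52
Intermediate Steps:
z = -1
h(W) = 14 + 21*W (h(W) = 7*(3*W + 2) = 7*(2 + 3*W) = 14 + 21*W)
M(p, T) = -63 - 189*p/2 (M(p, T) = 3*(-(14 + 21*p)*3)/2 = 3*((-14 - 21*p)*3)/2 = 3*(-42 - 63*p)/2 = -63 - 189*p/2)
√(M(-554, 382) - 229*(-3 - 187)) = √((-63 - 189/2*(-554)) - 229*(-3 - 187)) = √((-63 + 52353) - 229*(-190)) = √(52290 + 43510) = √95800 = 10*√958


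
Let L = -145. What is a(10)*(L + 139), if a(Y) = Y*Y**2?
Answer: -6000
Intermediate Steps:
a(Y) = Y**3
a(10)*(L + 139) = 10**3*(-145 + 139) = 1000*(-6) = -6000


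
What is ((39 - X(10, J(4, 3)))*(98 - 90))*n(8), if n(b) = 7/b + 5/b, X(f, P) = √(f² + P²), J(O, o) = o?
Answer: 468 - 12*√109 ≈ 342.72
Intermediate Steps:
X(f, P) = √(P² + f²)
n(b) = 12/b
((39 - X(10, J(4, 3)))*(98 - 90))*n(8) = ((39 - √(3² + 10²))*(98 - 90))*(12/8) = ((39 - √(9 + 100))*8)*(12*(⅛)) = ((39 - √109)*8)*(3/2) = (312 - 8*√109)*(3/2) = 468 - 12*√109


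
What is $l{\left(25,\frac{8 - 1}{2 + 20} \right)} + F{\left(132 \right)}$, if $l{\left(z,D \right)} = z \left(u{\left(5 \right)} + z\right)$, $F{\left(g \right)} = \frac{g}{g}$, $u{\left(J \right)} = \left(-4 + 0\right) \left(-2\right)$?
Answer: $826$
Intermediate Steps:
$u{\left(J \right)} = 8$ ($u{\left(J \right)} = \left(-4\right) \left(-2\right) = 8$)
$F{\left(g \right)} = 1$
$l{\left(z,D \right)} = z \left(8 + z\right)$
$l{\left(25,\frac{8 - 1}{2 + 20} \right)} + F{\left(132 \right)} = 25 \left(8 + 25\right) + 1 = 25 \cdot 33 + 1 = 825 + 1 = 826$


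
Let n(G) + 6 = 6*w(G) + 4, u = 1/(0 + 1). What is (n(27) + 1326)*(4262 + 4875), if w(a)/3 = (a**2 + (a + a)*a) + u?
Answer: 371948996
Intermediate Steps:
u = 1 (u = 1/1 = 1)
w(a) = 3 + 9*a**2 (w(a) = 3*((a**2 + (a + a)*a) + 1) = 3*((a**2 + (2*a)*a) + 1) = 3*((a**2 + 2*a**2) + 1) = 3*(3*a**2 + 1) = 3*(1 + 3*a**2) = 3 + 9*a**2)
n(G) = 16 + 54*G**2 (n(G) = -6 + (6*(3 + 9*G**2) + 4) = -6 + ((18 + 54*G**2) + 4) = -6 + (22 + 54*G**2) = 16 + 54*G**2)
(n(27) + 1326)*(4262 + 4875) = ((16 + 54*27**2) + 1326)*(4262 + 4875) = ((16 + 54*729) + 1326)*9137 = ((16 + 39366) + 1326)*9137 = (39382 + 1326)*9137 = 40708*9137 = 371948996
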